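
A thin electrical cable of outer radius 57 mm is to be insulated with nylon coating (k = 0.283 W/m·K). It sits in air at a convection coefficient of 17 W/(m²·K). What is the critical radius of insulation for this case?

For a cylinder r_cr = k/h = 0.283/17
r_cr = 16.6 mm; since the bare radius (57 mm) is above r_cr, any added insulation will reduce heat loss.

r_cr ≈ 16.6 mm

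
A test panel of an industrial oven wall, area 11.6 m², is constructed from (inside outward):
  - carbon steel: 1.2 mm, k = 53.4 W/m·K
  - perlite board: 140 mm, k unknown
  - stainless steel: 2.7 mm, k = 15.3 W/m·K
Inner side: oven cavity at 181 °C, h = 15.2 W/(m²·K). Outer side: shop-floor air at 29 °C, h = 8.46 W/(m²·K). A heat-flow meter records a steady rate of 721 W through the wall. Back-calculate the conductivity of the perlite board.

Treating each layer as a thermal resistance in series:
R_inner film = 1/(h_i·A) = 1/(15.2×11.6) = 0.005672 K/W
R_carbon steel = L/(kA) = 0.0012/(53.4×11.6) = 1.937×10^-6 K/W
R_stainless steel = L/(kA) = 0.0027/(15.3×11.6) = 1.521×10^-5 K/W
R_outer film = 1/(h_o·A) = 1/(8.46×11.6) = 0.01019 K/W
Sum of known resistances R_other = 0.01588 K/W
Total R = ΔT/Q = 152/721 = 0.2108 K/W
R_perlite board = R_total − R_other = 0.1949 K/W
k = L/(R·A) = 0.14/(0.1949×11.6)

k ≈ 0.0619 W/(m·K)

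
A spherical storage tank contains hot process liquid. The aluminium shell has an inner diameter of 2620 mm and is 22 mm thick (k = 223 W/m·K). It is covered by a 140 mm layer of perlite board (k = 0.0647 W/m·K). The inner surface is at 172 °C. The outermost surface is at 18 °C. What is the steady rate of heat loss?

Spherical conduction: R = (1/r_in − 1/r_out)/(4πk) per layer; series-sum.
R_aluminium shell = (1/1.31 − 1/1.332)/(4π×223) = 4.499×10^-6 K/W
R_perlite board = (1/1.332 − 1/1.472)/(4π×0.0647) = 0.08782 K/W
R_total = 0.08783 K/W
Q = ΔT/R_total = 154/0.08783

Q ≈ 1750 W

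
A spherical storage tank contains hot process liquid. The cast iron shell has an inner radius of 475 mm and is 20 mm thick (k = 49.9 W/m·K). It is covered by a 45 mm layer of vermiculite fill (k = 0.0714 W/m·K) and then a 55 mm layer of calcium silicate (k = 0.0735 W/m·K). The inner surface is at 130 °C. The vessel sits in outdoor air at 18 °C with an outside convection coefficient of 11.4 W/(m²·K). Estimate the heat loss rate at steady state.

Q ≈ 285 W

For a spherical shell R = (1/r₁ − 1/r₂)/(4πk); film R = 1/(h·4πr²). In series:
R_cast iron shell = (1/0.475 − 1/0.495)/(4π×49.9) = 1.357×10^-4 K/W
R_vermiculite fill = (1/0.495 − 1/0.54)/(4π×0.0714) = 0.1876 K/W
R_calcium silicate = (1/0.54 − 1/0.595)/(4π×0.0735) = 0.1853 K/W
R_outer film = 1/(h·4πr_o²) = 1/(11.4×4π×0.595²) = 0.01972 K/W
R_total = 0.3928 K/W
Q = ΔT/R_total = 112/0.3928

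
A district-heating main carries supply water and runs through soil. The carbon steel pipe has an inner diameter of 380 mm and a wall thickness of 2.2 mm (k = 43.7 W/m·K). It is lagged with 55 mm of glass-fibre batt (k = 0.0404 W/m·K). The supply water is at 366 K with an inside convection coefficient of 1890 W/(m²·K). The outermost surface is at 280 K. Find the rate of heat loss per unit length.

q′ ≈ 86.7 W/m

Per-layer cylindrical resistances, series-summed:
R_inner film = 1/(h_i·2πr₁L) = 1/(1890×2π×0.19×1) = 4.432×10^-4 K/W
R_carbon steel pipe wall = ln(192.2/190)/(2π×43.7×1) = 4.193×10^-5 K/W
R_glass-fibre batt = ln(247.2/192.2)/(2π×0.0404×1) = 0.9914 K/W
R_total = 0.9919 K/W
Q = ΔT/R_total = 86/0.9919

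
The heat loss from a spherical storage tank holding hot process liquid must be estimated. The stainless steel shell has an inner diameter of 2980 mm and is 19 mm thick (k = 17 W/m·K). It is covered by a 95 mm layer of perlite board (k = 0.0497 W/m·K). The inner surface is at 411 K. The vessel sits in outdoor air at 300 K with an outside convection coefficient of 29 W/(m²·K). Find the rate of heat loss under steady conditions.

Radial (spherical) resistances in series:
R_stainless steel shell = (1/1.49 − 1/1.509)/(4π×17) = 3.956×10^-5 K/W
R_perlite board = (1/1.509 − 1/1.604)/(4π×0.0497) = 0.06284 K/W
R_outer film = 1/(h·4πr_o²) = 1/(29×4π×1.604²) = 0.001067 K/W
R_total = 0.06395 K/W
Q = ΔT/R_total = 111/0.06395

Q ≈ 1740 W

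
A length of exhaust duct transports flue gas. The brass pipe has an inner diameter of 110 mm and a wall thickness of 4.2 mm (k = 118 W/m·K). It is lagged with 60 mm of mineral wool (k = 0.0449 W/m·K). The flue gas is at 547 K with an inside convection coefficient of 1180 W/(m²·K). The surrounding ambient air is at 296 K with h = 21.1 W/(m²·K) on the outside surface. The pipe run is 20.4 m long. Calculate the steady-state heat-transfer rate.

Radial resistances (cylindrical: R_cond = ln(r_o/r_i)/(2πkL), R_conv = 1/(h·2πrL)):
R_inner film = 1/(h_i·2πr₁L) = 1/(1180×2π×0.055×20.4) = 1.202×10^-4 K/W
R_brass pipe wall = ln(59.2/55)/(2π×118×20.4) = 4.865×10^-6 K/W
R_mineral wool = ln(119.2/59.2)/(2π×0.0449×20.4) = 0.1216 K/W
R_outer film = 1/(h_o·2πr_oL) = 1/(21.1×2π×0.1192×20.4) = 0.003102 K/W
R_total = 0.1248 K/W
Q = ΔT/R_total = 251/0.1248

Q ≈ 2010 W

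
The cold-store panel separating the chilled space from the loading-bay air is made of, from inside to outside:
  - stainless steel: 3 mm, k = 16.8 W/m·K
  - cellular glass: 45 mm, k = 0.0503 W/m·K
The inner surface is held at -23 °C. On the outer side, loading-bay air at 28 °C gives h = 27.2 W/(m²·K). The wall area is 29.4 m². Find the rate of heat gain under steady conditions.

Q ≈ 1610 W

Series thermal resistances:
R_stainless steel = L/(kA) = 0.003/(16.8×29.4) = 6.074×10^-6 K/W
R_cellular glass = L/(kA) = 0.045/(0.0503×29.4) = 0.03043 K/W
R_outer film = 1/(h_o·A) = 1/(27.2×29.4) = 0.001251 K/W
R_total = 0.03169 K/W
Q = ΔT / R_total = 51 / 0.03169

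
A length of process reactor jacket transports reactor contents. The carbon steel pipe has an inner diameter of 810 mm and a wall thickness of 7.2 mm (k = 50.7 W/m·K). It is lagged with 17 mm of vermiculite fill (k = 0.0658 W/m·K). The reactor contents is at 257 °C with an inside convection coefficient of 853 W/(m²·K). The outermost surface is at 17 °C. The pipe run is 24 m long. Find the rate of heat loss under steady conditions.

Radial resistances (cylindrical: R_cond = ln(r_o/r_i)/(2πkL), R_conv = 1/(h·2πrL)):
R_inner film = 1/(h_i·2πr₁L) = 1/(853×2π×0.405×24) = 1.92×10^-5 K/W
R_carbon steel pipe wall = ln(412.2/405)/(2π×50.7×24) = 2.305×10^-6 K/W
R_vermiculite fill = ln(429.2/412.2)/(2π×0.0658×24) = 0.004073 K/W
R_total = 0.004095 K/W
Q = ΔT/R_total = 240/0.004095

Q ≈ 58600 W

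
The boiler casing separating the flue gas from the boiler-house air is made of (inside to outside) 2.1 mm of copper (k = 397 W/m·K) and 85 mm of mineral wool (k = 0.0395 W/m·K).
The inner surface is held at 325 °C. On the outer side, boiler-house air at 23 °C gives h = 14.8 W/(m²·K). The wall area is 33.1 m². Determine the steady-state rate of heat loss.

Treating each layer as a thermal resistance in series:
R_copper = L/(kA) = 0.0021/(397×33.1) = 1.598×10^-7 K/W
R_mineral wool = L/(kA) = 0.085/(0.0395×33.1) = 0.06501 K/W
R_outer film = 1/(h_o·A) = 1/(14.8×33.1) = 0.002041 K/W
R_total = 0.06705 K/W
Q = ΔT / R_total = 302 / 0.06705

Q ≈ 4500 W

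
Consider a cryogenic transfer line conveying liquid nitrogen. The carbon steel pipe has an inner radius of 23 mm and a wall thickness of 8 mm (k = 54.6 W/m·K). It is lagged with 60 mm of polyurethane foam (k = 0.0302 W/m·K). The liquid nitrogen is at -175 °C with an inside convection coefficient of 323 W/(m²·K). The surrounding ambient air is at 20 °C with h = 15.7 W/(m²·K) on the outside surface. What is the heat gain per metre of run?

Cylindrical conduction, so R = ln(r₂/r₁)/(2πkL) per layer, in series:
R_inner film = 1/(h_i·2πr₁L) = 1/(323×2π×0.023×1) = 0.02142 K/W
R_carbon steel pipe wall = ln(31/23)/(2π×54.6×1) = 8.701×10^-4 K/W
R_polyurethane foam = ln(91/31)/(2π×0.0302×1) = 5.675 K/W
R_outer film = 1/(h_o·2πr_oL) = 1/(15.7×2π×0.091×1) = 0.1114 K/W
R_total = 5.809 K/W
Q = ΔT/R_total = 195/5.809

q′ ≈ 33.6 W/m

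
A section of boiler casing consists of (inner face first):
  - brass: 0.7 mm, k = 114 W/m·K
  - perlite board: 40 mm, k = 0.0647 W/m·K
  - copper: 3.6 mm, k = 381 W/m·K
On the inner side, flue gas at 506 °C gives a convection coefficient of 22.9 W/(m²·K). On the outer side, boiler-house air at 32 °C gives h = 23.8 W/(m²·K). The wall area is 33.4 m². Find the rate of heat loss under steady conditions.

Q ≈ 22500 W

Model the wall as resistances in series:
R_inner film = 1/(h_i·A) = 1/(22.9×33.4) = 0.001307 K/W
R_brass = L/(kA) = 0.0007/(114×33.4) = 1.838×10^-7 K/W
R_perlite board = L/(kA) = 0.04/(0.0647×33.4) = 0.01851 K/W
R_copper = L/(kA) = 0.0036/(381×33.4) = 2.829×10^-7 K/W
R_outer film = 1/(h_o·A) = 1/(23.8×33.4) = 0.001258 K/W
R_total = 0.02108 K/W
Q = ΔT / R_total = 474 / 0.02108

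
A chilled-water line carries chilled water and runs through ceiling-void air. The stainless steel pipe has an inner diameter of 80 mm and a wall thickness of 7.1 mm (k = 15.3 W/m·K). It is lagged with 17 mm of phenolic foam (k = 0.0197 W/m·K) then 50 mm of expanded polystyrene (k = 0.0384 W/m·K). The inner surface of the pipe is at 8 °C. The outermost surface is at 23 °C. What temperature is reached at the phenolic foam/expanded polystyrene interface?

Treating each annulus and film as a series resistance:
R_stainless steel pipe wall = ln(47.1/40)/(2π×15.3×1) = 0.0017 K/W
R_phenolic foam = ln(64.1/47.1)/(2π×0.0197×1) = 2.49 K/W
R_expanded polystyrene = ln(114.1/64.1)/(2π×0.0384×1) = 2.39 K/W
R_total = 4.881 K/W
Q = ΔT/R_total = 15/4.881
Q = 3.07 W/m
T_interface = T_inner + Q·ΣR(inner→interface) = 8 + 3.07×2.491

T ≈ 15.7 °C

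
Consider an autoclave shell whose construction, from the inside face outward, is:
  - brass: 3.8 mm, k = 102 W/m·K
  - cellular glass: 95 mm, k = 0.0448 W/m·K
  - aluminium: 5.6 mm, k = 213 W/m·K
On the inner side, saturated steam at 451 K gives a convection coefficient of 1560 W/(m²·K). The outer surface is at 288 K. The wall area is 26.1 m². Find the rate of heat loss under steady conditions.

Model the wall as resistances in series:
R_inner film = 1/(h_i·A) = 1/(1560×26.1) = 2.456×10^-5 K/W
R_brass = L/(kA) = 0.0038/(102×26.1) = 1.427×10^-6 K/W
R_cellular glass = L/(kA) = 0.095/(0.0448×26.1) = 0.08125 K/W
R_aluminium = L/(kA) = 0.0056/(213×26.1) = 1.007×10^-6 K/W
R_total = 0.08127 K/W
Q = ΔT / R_total = 163 / 0.08127

Q ≈ 2010 W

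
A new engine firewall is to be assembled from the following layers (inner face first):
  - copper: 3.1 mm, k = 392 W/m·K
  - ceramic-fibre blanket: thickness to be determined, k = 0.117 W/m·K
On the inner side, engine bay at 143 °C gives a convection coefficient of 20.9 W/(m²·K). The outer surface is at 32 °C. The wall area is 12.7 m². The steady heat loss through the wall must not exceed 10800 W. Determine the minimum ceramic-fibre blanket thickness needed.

Model the wall as resistances in series:
R_inner film = 1/(h_i·A) = 1/(20.9×12.7) = 0.003767 K/W
R_copper = L/(kA) = 0.0031/(392×12.7) = 6.227×10^-7 K/W
Sum of the known resistances R_other = 0.003768 K/W
Required total resistance R_tot = ΔT/Q_allow = 111/10800 = 0.01028 K/W
R_ceramic-fibre blanket = R_tot − R_other = 0.00651 K/W
L = R·k·A = 0.00651×0.117×12.7

L ≈ 9.67 mm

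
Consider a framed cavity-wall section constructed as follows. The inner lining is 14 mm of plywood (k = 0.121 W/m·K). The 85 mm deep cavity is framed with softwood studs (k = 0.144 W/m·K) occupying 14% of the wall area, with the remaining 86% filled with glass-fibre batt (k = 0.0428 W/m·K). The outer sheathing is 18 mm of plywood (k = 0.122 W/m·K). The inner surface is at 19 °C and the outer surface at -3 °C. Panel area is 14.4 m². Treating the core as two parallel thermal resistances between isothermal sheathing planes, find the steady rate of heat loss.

Sheathing layers in series; stud and cavity paths in parallel between them.
R_inner = 0.014/(0.121×14.4) = 0.008035 K/W
R_stud  = 0.085/(0.144×0.14×14.4) = 0.2928 K/W
R_cav   = 0.085/(0.0428×0.86×14.4) = 0.1604 K/W
1/R_core = 1/R_stud + 1/R_cav → R_core = 0.1036 K/W
R_outer = 0.018/(0.122×14.4) = 0.01025 K/W
R_total = 0.1219 K/W
Q = ΔT/R_total = 22/0.1219

Q ≈ 180 W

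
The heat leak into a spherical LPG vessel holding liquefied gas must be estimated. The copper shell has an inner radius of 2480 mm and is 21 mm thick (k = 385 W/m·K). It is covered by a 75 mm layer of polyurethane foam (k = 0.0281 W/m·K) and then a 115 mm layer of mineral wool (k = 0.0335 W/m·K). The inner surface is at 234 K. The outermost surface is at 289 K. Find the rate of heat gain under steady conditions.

Q ≈ 760 W

Each spherical layer contributes R = (1/r_i − 1/r_o)/(4πk):
R_copper shell = (1/2.48 − 1/2.501)/(4π×385) = 6.998×10^-7 K/W
R_polyurethane foam = (1/2.501 − 1/2.576)/(4π×0.0281) = 0.03297 K/W
R_mineral wool = (1/2.576 − 1/2.691)/(4π×0.0335) = 0.03941 K/W
R_total = 0.07238 K/W
Q = ΔT/R_total = 55/0.07238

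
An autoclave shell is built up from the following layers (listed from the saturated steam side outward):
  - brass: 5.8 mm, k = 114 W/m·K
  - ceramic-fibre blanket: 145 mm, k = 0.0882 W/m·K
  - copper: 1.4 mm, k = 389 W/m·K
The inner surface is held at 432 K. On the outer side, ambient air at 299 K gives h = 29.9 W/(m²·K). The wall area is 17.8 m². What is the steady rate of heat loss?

Series thermal resistances:
R_brass = L/(kA) = 0.0058/(114×17.8) = 2.858×10^-6 K/W
R_ceramic-fibre blanket = L/(kA) = 0.145/(0.0882×17.8) = 0.09236 K/W
R_copper = L/(kA) = 0.0014/(389×17.8) = 2.022×10^-7 K/W
R_outer film = 1/(h_o·A) = 1/(29.9×17.8) = 0.001879 K/W
R_total = 0.09424 K/W
Q = ΔT / R_total = 133 / 0.09424

Q ≈ 1410 W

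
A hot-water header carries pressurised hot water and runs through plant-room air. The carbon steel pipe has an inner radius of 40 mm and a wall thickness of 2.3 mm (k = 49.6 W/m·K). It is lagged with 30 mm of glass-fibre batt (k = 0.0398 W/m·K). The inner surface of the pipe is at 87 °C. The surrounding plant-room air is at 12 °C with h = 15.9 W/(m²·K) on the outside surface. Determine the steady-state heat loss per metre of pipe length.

Per-layer cylindrical resistances, series-summed:
R_carbon steel pipe wall = ln(42.3/40)/(2π×49.6×1) = 1.794×10^-4 K/W
R_glass-fibre batt = ln(72.3/42.3)/(2π×0.0398×1) = 2.144 K/W
R_outer film = 1/(h_o·2πr_oL) = 1/(15.9×2π×0.0723×1) = 0.1384 K/W
R_total = 2.282 K/W
Q = ΔT/R_total = 75/2.282

q′ ≈ 32.9 W/m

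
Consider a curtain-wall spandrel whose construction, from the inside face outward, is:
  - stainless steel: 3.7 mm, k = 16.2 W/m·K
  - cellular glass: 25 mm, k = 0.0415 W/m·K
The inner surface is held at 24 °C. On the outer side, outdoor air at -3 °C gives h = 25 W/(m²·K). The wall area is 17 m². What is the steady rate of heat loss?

Thermal resistances in series:
R_stainless steel = L/(kA) = 0.0037/(16.2×17) = 1.344×10^-5 K/W
R_cellular glass = L/(kA) = 0.025/(0.0415×17) = 0.03544 K/W
R_outer film = 1/(h_o·A) = 1/(25×17) = 0.002353 K/W
R_total = 0.0378 K/W
Q = ΔT / R_total = 27 / 0.0378

Q ≈ 714 W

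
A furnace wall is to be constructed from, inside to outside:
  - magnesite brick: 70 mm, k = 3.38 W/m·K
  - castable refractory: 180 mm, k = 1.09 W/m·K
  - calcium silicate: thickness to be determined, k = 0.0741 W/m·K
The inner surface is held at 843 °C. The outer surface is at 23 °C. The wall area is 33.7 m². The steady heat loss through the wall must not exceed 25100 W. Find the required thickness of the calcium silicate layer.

Treating each layer as a thermal resistance in series:
R_magnesite brick = L/(kA) = 0.07/(3.38×33.7) = 6.145×10^-4 K/W
R_castable refractory = L/(kA) = 0.18/(1.09×33.7) = 0.0049 K/W
Sum of the known resistances R_other = 0.005515 K/W
Required total resistance R_tot = ΔT/Q_allow = 820/25100 = 0.03267 K/W
R_calcium silicate = R_tot − R_other = 0.02715 K/W
L = R·k·A = 0.02715×0.0741×33.7

L ≈ 67.8 mm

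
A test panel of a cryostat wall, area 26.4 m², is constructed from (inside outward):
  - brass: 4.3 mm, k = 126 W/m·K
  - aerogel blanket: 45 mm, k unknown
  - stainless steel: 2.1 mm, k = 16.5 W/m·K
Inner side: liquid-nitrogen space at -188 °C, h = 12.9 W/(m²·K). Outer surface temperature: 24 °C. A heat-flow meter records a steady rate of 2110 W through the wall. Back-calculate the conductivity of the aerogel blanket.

Using the resistance-network approach (series):
R_inner film = 1/(h_i·A) = 1/(12.9×26.4) = 0.002936 K/W
R_brass = L/(kA) = 0.0043/(126×26.4) = 1.293×10^-6 K/W
R_stainless steel = L/(kA) = 0.0021/(16.5×26.4) = 4.821×10^-6 K/W
Sum of known resistances R_other = 0.002942 K/W
Total R = ΔT/Q = 212/2110 = 0.1005 K/W
R_aerogel blanket = R_total − R_other = 0.09753 K/W
k = L/(R·A) = 0.045/(0.09753×26.4)

k ≈ 0.0175 W/(m·K)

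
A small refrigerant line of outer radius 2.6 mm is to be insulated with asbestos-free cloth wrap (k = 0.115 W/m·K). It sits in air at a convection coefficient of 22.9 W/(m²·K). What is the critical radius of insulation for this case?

r_cr ≈ 5.02 mm

For a cylinder r_cr = k/h = 0.115/22.9
r_cr = 5.02 mm; since the bare radius (2.6 mm) is below r_cr, adding a thin layer of insulation will *increase* heat loss.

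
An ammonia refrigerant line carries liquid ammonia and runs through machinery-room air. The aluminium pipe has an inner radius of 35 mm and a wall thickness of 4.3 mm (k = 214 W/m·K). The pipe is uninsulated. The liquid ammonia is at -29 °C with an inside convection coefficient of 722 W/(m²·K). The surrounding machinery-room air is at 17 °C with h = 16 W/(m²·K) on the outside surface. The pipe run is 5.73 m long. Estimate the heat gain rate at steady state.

Q ≈ 1020 W

Per-layer cylindrical resistances, series-summed:
R_inner film = 1/(h_i·2πr₁L) = 1/(722×2π×0.035×5.73) = 0.001099 K/W
R_aluminium pipe wall = ln(39.3/35)/(2π×214×5.73) = 1.504×10^-5 K/W
R_outer film = 1/(h_o·2πr_oL) = 1/(16×2π×0.0393×5.73) = 0.04417 K/W
R_total = 0.04529 K/W
Q = ΔT/R_total = 46/0.04529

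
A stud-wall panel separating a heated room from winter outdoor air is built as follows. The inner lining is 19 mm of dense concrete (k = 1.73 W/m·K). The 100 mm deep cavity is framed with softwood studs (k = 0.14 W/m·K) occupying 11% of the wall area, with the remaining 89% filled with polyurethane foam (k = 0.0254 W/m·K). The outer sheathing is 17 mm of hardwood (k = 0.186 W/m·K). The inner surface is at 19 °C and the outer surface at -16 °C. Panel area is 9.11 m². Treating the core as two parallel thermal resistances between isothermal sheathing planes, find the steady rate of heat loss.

Q ≈ 117 W

Sheathing layers in series; stud and cavity paths in parallel between them.
R_inner = 0.019/(1.73×9.11) = 0.001206 K/W
R_stud  = 0.1/(0.14×0.11×9.11) = 0.7128 K/W
R_cav   = 0.1/(0.0254×0.89×9.11) = 0.4856 K/W
1/R_core = 1/R_stud + 1/R_cav → R_core = 0.2888 K/W
R_outer = 0.017/(0.186×9.11) = 0.01003 K/W
R_total = 0.3001 K/W
Q = ΔT/R_total = 35/0.3001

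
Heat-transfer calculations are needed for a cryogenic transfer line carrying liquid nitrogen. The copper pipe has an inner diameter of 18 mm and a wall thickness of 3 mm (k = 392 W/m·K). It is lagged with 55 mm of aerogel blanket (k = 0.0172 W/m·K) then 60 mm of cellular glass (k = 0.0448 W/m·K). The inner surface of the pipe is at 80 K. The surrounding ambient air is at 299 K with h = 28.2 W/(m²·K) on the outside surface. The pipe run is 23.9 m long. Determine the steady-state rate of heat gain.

Q ≈ 287 W

Cylindrical conduction, so R = ln(r₂/r₁)/(2πkL) per layer, in series:
R_copper pipe wall = ln(12/9)/(2π×392×23.9) = 4.887×10^-6 K/W
R_aerogel blanket = ln(67/12)/(2π×0.0172×23.9) = 0.6658 K/W
R_cellular glass = ln(127/67)/(2π×0.0448×23.9) = 0.09506 K/W
R_outer film = 1/(h_o·2πr_oL) = 1/(28.2×2π×0.127×23.9) = 0.001859 K/W
R_total = 0.7628 K/W
Q = ΔT/R_total = 219/0.7628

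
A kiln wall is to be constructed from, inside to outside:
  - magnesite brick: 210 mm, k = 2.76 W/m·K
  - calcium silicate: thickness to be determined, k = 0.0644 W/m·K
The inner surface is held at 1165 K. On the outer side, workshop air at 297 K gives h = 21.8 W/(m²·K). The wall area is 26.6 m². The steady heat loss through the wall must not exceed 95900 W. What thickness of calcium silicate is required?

Model the wall as resistances in series:
R_magnesite brick = L/(kA) = 0.21/(2.76×26.6) = 0.00286 K/W
R_outer film = 1/(h_o·A) = 1/(21.8×26.6) = 0.001724 K/W
Sum of the known resistances R_other = 0.004585 K/W
Required total resistance R_tot = ΔT/Q_allow = 868/95900 = 0.009051 K/W
R_calcium silicate = R_tot − R_other = 0.004466 K/W
L = R·k·A = 0.004466×0.0644×26.6

L ≈ 7.65 mm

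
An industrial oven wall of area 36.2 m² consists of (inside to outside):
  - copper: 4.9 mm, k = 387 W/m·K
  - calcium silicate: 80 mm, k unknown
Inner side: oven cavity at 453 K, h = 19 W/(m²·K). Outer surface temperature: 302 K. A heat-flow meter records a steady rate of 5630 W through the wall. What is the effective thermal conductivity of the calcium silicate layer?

k ≈ 0.0871 W/(m·K)

Treating each layer as a thermal resistance in series:
R_inner film = 1/(h_i·A) = 1/(19×36.2) = 0.001454 K/W
R_copper = L/(kA) = 0.0049/(387×36.2) = 3.498×10^-7 K/W
Sum of known resistances R_other = 0.001454 K/W
Total R = ΔT/Q = 151/5630 = 0.02682 K/W
R_calcium silicate = R_total − R_other = 0.02537 K/W
k = L/(R·A) = 0.08/(0.02537×36.2)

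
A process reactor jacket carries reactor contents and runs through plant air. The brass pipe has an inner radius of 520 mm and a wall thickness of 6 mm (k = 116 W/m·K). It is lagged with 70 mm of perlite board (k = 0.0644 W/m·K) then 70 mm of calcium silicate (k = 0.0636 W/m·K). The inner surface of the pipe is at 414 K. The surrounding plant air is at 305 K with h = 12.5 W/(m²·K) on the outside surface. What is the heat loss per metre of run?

q′ ≈ 180 W/m

Per-layer cylindrical resistances, series-summed:
R_brass pipe wall = ln(526/520)/(2π×116×1) = 1.574×10^-5 K/W
R_perlite board = ln(596/526)/(2π×0.0644×1) = 0.3088 K/W
R_calcium silicate = ln(666/596)/(2π×0.0636×1) = 0.2779 K/W
R_outer film = 1/(h_o·2πr_oL) = 1/(12.5×2π×0.666×1) = 0.01912 K/W
R_total = 0.6058 K/W
Q = ΔT/R_total = 109/0.6058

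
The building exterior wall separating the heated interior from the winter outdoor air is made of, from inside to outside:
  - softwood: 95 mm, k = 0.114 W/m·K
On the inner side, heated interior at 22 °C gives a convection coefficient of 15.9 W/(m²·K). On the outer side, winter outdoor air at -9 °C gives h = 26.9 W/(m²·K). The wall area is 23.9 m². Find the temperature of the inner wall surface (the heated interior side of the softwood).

Series thermal resistances:
R_inner film = 1/(h_i·A) = 1/(15.9×23.9) = 0.002632 K/W
R_softwood = L/(kA) = 0.095/(0.114×23.9) = 0.03487 K/W
R_outer film = 1/(h_o·A) = 1/(26.9×23.9) = 0.001555 K/W
R_total = 0.03905 K/W;  Q = ΔT/R_total = 31/0.03905 = 793.8 W
T_interface = T_inner − Q·ΣR(inner→interface) = 22 − 794×0.002632

T ≈ 19.9 °C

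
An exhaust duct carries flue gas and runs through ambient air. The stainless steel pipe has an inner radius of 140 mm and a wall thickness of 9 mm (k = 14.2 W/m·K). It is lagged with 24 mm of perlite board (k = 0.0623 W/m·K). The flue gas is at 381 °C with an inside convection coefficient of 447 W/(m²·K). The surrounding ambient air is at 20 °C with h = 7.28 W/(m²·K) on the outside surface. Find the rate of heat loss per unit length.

Radial resistances (cylindrical: R_cond = ln(r_o/r_i)/(2πkL), R_conv = 1/(h·2πrL)):
R_inner film = 1/(h_i·2πr₁L) = 1/(447×2π×0.14×1) = 0.002543 K/W
R_stainless steel pipe wall = ln(149/140)/(2π×14.2×1) = 6.983×10^-4 K/W
R_perlite board = ln(173/149)/(2π×0.0623×1) = 0.3815 K/W
R_outer film = 1/(h_o·2πr_oL) = 1/(7.28×2π×0.173×1) = 0.1264 K/W
R_total = 0.5111 K/W
Q = ΔT/R_total = 361/0.5111

q′ ≈ 706 W/m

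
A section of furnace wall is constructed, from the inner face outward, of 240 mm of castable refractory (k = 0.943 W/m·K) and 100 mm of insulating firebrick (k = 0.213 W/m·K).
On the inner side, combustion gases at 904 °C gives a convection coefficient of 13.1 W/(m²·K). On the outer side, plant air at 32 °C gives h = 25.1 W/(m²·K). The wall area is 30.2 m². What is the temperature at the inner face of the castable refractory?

Using the resistance-network approach (series):
R_inner film = 1/(h_i·A) = 1/(13.1×30.2) = 0.002528 K/W
R_castable refractory = L/(kA) = 0.24/(0.943×30.2) = 0.008427 K/W
R_insulating firebrick = L/(kA) = 0.1/(0.213×30.2) = 0.01555 K/W
R_outer film = 1/(h_o·A) = 1/(25.1×30.2) = 0.001319 K/W
R_total = 0.02782 K/W;  Q = ΔT/R_total = 872/0.02782 = 31340 W
T_interface = T_inner − Q·ΣR(inner→interface) = 904 − 31300×0.002528

T ≈ 825 °C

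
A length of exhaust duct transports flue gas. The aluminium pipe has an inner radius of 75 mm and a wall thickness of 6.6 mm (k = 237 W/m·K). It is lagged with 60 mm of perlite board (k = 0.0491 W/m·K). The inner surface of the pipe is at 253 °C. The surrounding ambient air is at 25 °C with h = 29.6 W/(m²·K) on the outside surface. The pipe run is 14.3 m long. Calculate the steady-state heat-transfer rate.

Radial resistances (cylindrical: R_cond = ln(r_o/r_i)/(2πkL), R_conv = 1/(h·2πrL)):
R_aluminium pipe wall = ln(81.6/75)/(2π×237×14.3) = 3.961×10^-6 K/W
R_perlite board = ln(141.6/81.6)/(2π×0.0491×14.3) = 0.1249 K/W
R_outer film = 1/(h_o·2πr_oL) = 1/(29.6×2π×0.1416×14.3) = 0.002655 K/W
R_total = 0.1276 K/W
Q = ΔT/R_total = 228/0.1276

Q ≈ 1790 W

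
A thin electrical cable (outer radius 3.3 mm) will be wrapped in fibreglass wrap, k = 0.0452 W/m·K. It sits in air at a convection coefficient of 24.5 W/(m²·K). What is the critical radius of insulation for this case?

r_cr ≈ 1.84 mm

For a cylinder r_cr = k/h = 0.0452/24.5
r_cr = 1.84 mm; since the bare radius (3.3 mm) is above r_cr, any added insulation will reduce heat loss.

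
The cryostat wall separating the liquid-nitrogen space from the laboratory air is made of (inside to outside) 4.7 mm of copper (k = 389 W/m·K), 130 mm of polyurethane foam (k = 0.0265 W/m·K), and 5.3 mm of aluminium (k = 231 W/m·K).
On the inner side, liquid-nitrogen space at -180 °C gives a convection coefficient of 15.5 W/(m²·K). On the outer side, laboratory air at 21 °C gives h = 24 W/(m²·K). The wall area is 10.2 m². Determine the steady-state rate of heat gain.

Q ≈ 409 W

Treating each layer as a thermal resistance in series:
R_inner film = 1/(h_i·A) = 1/(15.5×10.2) = 0.006325 K/W
R_copper = L/(kA) = 0.0047/(389×10.2) = 1.185×10^-6 K/W
R_polyurethane foam = L/(kA) = 0.13/(0.0265×10.2) = 0.4809 K/W
R_aluminium = L/(kA) = 0.0053/(231×10.2) = 2.249×10^-6 K/W
R_outer film = 1/(h_o·A) = 1/(24×10.2) = 0.004085 K/W
R_total = 0.4914 K/W
Q = ΔT / R_total = 201 / 0.4914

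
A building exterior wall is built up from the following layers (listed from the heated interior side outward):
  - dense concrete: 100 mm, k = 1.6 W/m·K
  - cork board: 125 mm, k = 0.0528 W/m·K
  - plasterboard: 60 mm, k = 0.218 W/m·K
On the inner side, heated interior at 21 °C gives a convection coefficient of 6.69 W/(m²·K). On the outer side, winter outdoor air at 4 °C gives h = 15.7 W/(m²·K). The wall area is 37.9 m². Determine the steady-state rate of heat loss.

Q ≈ 221 W

Series thermal resistances:
R_inner film = 1/(h_i·A) = 1/(6.69×37.9) = 0.003944 K/W
R_dense concrete = L/(kA) = 0.1/(1.6×37.9) = 0.001649 K/W
R_cork board = L/(kA) = 0.125/(0.0528×37.9) = 0.06247 K/W
R_plasterboard = L/(kA) = 0.06/(0.218×37.9) = 0.007262 K/W
R_outer film = 1/(h_o·A) = 1/(15.7×37.9) = 0.001681 K/W
R_total = 0.077 K/W
Q = ΔT / R_total = 17 / 0.077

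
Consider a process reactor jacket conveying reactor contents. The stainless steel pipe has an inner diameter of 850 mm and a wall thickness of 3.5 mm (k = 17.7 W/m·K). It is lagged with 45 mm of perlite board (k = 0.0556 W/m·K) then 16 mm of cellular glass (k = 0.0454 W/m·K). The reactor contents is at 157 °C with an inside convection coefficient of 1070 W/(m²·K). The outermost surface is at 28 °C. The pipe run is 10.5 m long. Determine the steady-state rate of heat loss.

Q ≈ 3360 W

Treating each annulus and film as a series resistance:
R_inner film = 1/(h_i·2πr₁L) = 1/(1070×2π×0.425×10.5) = 3.333×10^-5 K/W
R_stainless steel pipe wall = ln(428.5/425)/(2π×17.7×10.5) = 7.024×10^-6 K/W
R_perlite board = ln(473.5/428.5)/(2π×0.0556×10.5) = 0.02722 K/W
R_cellular glass = ln(489.5/473.5)/(2π×0.0454×10.5) = 0.0111 K/W
R_total = 0.03836 K/W
Q = ΔT/R_total = 129/0.03836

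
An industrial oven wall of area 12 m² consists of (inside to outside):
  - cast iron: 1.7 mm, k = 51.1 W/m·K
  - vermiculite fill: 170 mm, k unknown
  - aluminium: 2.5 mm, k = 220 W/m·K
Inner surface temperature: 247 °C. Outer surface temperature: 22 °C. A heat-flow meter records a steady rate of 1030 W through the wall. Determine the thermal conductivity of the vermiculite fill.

k ≈ 0.0649 W/(m·K)

Thermal resistances in series:
R_cast iron = L/(kA) = 0.0017/(51.1×12) = 2.772×10^-6 K/W
R_aluminium = L/(kA) = 0.0025/(220×12) = 9.47×10^-7 K/W
Sum of known resistances R_other = 3.719×10^-6 K/W
Total R = ΔT/Q = 225/1030 = 0.2184 K/W
R_vermiculite fill = R_total − R_other = 0.2184 K/W
k = L/(R·A) = 0.17/(0.2184×12)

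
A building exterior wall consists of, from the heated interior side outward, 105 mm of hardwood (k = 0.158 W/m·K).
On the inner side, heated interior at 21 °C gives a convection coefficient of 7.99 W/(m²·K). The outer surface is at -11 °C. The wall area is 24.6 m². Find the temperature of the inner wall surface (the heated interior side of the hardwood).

T ≈ 15.9 °C

Model the wall as resistances in series:
R_inner film = 1/(h_i·A) = 1/(7.99×24.6) = 0.005088 K/W
R_hardwood = L/(kA) = 0.105/(0.158×24.6) = 0.02701 K/W
R_total = 0.0321 K/W;  Q = ΔT/R_total = 32/0.0321 = 996.8 W
T_interface = T_inner − Q·ΣR(inner→interface) = 21 − 997×0.005088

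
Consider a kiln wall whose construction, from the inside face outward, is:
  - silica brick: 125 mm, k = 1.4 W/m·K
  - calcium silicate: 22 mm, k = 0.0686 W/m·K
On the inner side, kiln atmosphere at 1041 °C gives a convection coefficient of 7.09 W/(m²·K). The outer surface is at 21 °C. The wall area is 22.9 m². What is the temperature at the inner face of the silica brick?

Series thermal resistances:
R_inner film = 1/(h_i·A) = 1/(7.09×22.9) = 0.006159 K/W
R_silica brick = L/(kA) = 0.125/(1.4×22.9) = 0.003899 K/W
R_calcium silicate = L/(kA) = 0.022/(0.0686×22.9) = 0.014 K/W
R_total = 0.02406 K/W;  Q = ΔT/R_total = 1020/0.02406 = 42390 W
T_interface = T_inner − Q·ΣR(inner→interface) = 1041 − 42400×0.006159

T ≈ 780 °C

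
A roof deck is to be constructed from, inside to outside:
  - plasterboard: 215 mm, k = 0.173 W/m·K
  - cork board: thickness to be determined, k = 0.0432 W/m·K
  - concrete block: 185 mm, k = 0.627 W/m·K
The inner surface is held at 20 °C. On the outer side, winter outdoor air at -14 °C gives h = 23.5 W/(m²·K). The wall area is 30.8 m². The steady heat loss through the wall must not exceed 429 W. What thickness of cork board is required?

Treating each layer as a thermal resistance in series:
R_plasterboard = L/(kA) = 0.215/(0.173×30.8) = 0.04035 K/W
R_concrete block = L/(kA) = 0.185/(0.627×30.8) = 0.00958 K/W
R_outer film = 1/(h_o·A) = 1/(23.5×30.8) = 0.001382 K/W
Sum of the known resistances R_other = 0.05131 K/W
Required total resistance R_tot = ΔT/Q_allow = 34/429 = 0.07925 K/W
R_cork board = R_tot − R_other = 0.02794 K/W
L = R·k·A = 0.02794×0.0432×30.8

L ≈ 37.2 mm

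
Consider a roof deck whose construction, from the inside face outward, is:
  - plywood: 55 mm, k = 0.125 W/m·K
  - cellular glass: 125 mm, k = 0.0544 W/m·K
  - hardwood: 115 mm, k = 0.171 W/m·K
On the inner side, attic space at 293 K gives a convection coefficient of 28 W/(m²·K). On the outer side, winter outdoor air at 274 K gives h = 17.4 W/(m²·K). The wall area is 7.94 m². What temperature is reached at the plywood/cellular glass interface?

Treating each layer as a thermal resistance in series:
R_inner film = 1/(h_i·A) = 1/(28×7.94) = 0.004498 K/W
R_plywood = L/(kA) = 0.055/(0.125×7.94) = 0.05542 K/W
R_cellular glass = L/(kA) = 0.125/(0.0544×7.94) = 0.2894 K/W
R_hardwood = L/(kA) = 0.115/(0.171×7.94) = 0.0847 K/W
R_outer film = 1/(h_o·A) = 1/(17.4×7.94) = 0.007238 K/W
R_total = 0.4412 K/W;  Q = ΔT/R_total = 19/0.4412 = 43.06 W
T_interface = T_inner − Q·ΣR(inner→interface) = 293 − 43.1×0.05991

T ≈ 290 K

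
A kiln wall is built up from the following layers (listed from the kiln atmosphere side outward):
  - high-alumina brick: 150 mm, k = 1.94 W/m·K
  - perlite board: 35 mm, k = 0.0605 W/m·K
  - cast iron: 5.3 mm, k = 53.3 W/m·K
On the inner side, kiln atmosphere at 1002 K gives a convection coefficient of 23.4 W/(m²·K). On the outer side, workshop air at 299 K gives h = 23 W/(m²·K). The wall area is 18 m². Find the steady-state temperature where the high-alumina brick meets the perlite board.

Model the wall as resistances in series:
R_inner film = 1/(h_i·A) = 1/(23.4×18) = 0.002374 K/W
R_high-alumina brick = L/(kA) = 0.15/(1.94×18) = 0.004296 K/W
R_perlite board = L/(kA) = 0.035/(0.0605×18) = 0.03214 K/W
R_cast iron = L/(kA) = 0.0053/(53.3×18) = 5.524×10^-6 K/W
R_outer film = 1/(h_o·A) = 1/(23×18) = 0.002415 K/W
R_total = 0.04123 K/W;  Q = ΔT/R_total = 703/0.04123 = 17050 W
T_interface = T_inner − Q·ΣR(inner→interface) = 1002 − 17100×0.00667

T ≈ 888 K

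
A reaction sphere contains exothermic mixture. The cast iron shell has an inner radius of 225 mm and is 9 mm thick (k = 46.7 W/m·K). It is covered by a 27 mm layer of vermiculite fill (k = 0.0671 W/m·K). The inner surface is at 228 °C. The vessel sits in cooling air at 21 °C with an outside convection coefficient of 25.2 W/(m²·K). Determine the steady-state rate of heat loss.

For a spherical shell R = (1/r₁ − 1/r₂)/(4πk); film R = 1/(h·4πr²). In series:
R_cast iron shell = (1/0.225 − 1/0.234)/(4π×46.7) = 2.913×10^-4 K/W
R_vermiculite fill = (1/0.234 − 1/0.261)/(4π×0.0671) = 0.5243 K/W
R_outer film = 1/(h·4πr_o²) = 1/(25.2×4π×0.261²) = 0.04636 K/W
R_total = 0.5709 K/W
Q = ΔT/R_total = 207/0.5709

Q ≈ 363 W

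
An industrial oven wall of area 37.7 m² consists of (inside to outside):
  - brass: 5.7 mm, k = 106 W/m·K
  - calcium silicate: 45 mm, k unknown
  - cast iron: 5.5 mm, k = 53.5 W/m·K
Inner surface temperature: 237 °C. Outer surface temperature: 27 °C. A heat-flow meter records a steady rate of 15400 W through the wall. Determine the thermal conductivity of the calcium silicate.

Treating each layer as a thermal resistance in series:
R_brass = L/(kA) = 0.0057/(106×37.7) = 1.426×10^-6 K/W
R_cast iron = L/(kA) = 0.0055/(53.5×37.7) = 2.727×10^-6 K/W
Sum of known resistances R_other = 4.153×10^-6 K/W
Total R = ΔT/Q = 210/15400 = 0.01364 K/W
R_calcium silicate = R_total − R_other = 0.01363 K/W
k = L/(R·A) = 0.045/(0.01363×37.7)

k ≈ 0.0876 W/(m·K)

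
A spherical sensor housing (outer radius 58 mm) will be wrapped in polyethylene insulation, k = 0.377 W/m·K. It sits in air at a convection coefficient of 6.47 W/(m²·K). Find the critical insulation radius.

For a sphere r_cr = 2k/h = 2×0.377/6.47
r_cr = 117 mm; since the bare radius (58 mm) is below r_cr, adding a thin layer of insulation will *increase* heat loss.

r_cr ≈ 117 mm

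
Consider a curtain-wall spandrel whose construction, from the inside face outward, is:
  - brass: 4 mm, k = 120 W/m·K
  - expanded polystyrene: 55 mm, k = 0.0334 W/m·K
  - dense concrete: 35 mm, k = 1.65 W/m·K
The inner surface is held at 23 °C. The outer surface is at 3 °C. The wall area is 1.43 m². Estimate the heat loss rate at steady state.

Q ≈ 17.1 W

Thermal resistances in series:
R_brass = L/(kA) = 0.004/(120×1.43) = 2.331×10^-5 K/W
R_expanded polystyrene = L/(kA) = 0.055/(0.0334×1.43) = 1.152 K/W
R_dense concrete = L/(kA) = 0.035/(1.65×1.43) = 0.01483 K/W
R_total = 1.166 K/W
Q = ΔT / R_total = 20 / 1.166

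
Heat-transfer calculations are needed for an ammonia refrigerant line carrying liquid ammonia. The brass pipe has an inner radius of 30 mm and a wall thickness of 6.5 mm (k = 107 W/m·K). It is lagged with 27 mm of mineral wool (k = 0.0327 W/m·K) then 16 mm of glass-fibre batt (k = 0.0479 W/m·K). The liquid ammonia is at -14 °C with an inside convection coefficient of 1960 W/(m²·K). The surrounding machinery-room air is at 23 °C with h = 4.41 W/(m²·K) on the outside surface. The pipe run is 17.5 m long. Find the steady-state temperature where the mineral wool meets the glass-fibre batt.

T ≈ 11.6 °C

For a radial system each layer contributes R = ln(r_out/r_in)/(2πkL); films add R = 1/(hA).
R_inner film = 1/(h_i·2πr₁L) = 1/(1960×2π×0.03×17.5) = 1.547×10^-4 K/W
R_brass pipe wall = ln(36.5/30)/(2π×107×17.5) = 1.667×10^-5 K/W
R_mineral wool = ln(63.5/36.5)/(2π×0.0327×17.5) = 0.154 K/W
R_glass-fibre batt = ln(79.5/63.5)/(2π×0.0479×17.5) = 0.04267 K/W
R_outer film = 1/(h_o·2πr_oL) = 1/(4.41×2π×0.0795×17.5) = 0.02594 K/W
R_total = 0.2228 K/W
Q = ΔT/R_total = 37/0.2228
Q = 166 W
T_interface = T_inner + Q·ΣR(inner→interface) = -14 + 166×0.1542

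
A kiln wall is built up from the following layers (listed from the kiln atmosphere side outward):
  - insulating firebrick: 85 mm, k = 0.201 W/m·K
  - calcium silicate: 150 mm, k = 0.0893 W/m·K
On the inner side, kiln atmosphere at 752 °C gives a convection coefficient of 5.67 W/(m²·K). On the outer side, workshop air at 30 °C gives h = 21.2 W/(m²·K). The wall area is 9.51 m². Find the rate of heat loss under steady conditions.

Using the resistance-network approach (series):
R_inner film = 1/(h_i·A) = 1/(5.67×9.51) = 0.01855 K/W
R_insulating firebrick = L/(kA) = 0.085/(0.201×9.51) = 0.04447 K/W
R_calcium silicate = L/(kA) = 0.15/(0.0893×9.51) = 0.1766 K/W
R_outer film = 1/(h_o·A) = 1/(21.2×9.51) = 0.00496 K/W
R_total = 0.2446 K/W
Q = ΔT / R_total = 722 / 0.2446

Q ≈ 2950 W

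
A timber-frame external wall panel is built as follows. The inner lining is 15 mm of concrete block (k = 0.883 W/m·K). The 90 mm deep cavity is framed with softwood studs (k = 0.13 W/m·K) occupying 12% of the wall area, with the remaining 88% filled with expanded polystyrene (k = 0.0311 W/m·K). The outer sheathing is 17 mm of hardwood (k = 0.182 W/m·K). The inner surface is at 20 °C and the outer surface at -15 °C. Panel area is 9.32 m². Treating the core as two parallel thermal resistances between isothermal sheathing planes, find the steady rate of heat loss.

Q ≈ 148 W

Sheathing layers in series; stud and cavity paths in parallel between them.
R_inner = 0.015/(0.883×9.32) = 0.001823 K/W
R_stud  = 0.09/(0.13×0.12×9.32) = 0.619 K/W
R_cav   = 0.09/(0.0311×0.88×9.32) = 0.3528 K/W
1/R_core = 1/R_stud + 1/R_cav → R_core = 0.2247 K/W
R_outer = 0.017/(0.182×9.32) = 0.01002 K/W
R_total = 0.2366 K/W
Q = ΔT/R_total = 35/0.2366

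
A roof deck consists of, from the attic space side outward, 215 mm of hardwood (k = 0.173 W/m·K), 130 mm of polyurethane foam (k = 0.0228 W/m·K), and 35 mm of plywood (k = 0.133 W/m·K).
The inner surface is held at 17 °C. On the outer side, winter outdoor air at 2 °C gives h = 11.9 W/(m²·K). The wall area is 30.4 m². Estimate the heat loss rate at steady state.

Treating each layer as a thermal resistance in series:
R_hardwood = L/(kA) = 0.215/(0.173×30.4) = 0.04088 K/W
R_polyurethane foam = L/(kA) = 0.13/(0.0228×30.4) = 0.1876 K/W
R_plywood = L/(kA) = 0.035/(0.133×30.4) = 0.008657 K/W
R_outer film = 1/(h_o·A) = 1/(11.9×30.4) = 0.002764 K/W
R_total = 0.2399 K/W
Q = ΔT / R_total = 15 / 0.2399

Q ≈ 62.5 W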